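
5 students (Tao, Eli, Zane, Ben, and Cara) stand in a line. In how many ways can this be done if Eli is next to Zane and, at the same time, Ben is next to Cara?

24

Treat {Eli,Zane} as one block (2 orders) and {Ben,Cara} as another (2 orders).
That leaves 3 units to arrange: 2 × 2 × 3! = 4 × 6 = 24.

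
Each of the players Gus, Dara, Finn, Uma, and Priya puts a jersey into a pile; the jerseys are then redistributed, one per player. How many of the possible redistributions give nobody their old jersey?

Count assignments avoiding every fixed point. For any j of the 5 players fixed to their old jersey, the other 5−j can be arranged in (5−j)! ways.
By inclusion–exclusion this is Σ_{j=0}^{5} (−1)^j C(5,j)·(5−j)!.
Computing: 120 − 120 + 60 − 20 + 5 − 1 = 44.

44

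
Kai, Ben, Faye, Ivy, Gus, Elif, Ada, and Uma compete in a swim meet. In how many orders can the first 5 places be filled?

6720

This is an ordered selection of 5 from 8: P(8,5).
That gives 8 × 7 × 6 × 5 × 4 = 6720.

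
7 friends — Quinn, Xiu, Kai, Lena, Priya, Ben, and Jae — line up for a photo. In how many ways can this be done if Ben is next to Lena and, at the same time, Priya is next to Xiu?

480

Treat {Ben,Lena} as one block (2 orders) and {Priya,Xiu} as another (2 orders).
That leaves 5 units to arrange: 2 × 2 × 5! = 4 × 120 = 480.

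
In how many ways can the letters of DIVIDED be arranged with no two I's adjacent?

300

Total arrangements of DIVIDED: 7!/(3!·2!) = 420.
Arrangements with the I's together: treat II as one letter, giving (6)!/(3!) = 120.
Hence 420 − 120 = 300.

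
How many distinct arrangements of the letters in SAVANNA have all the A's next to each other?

Treat the 3 copies of A as a single block. The multiset to arrange is then {AAA, N, N, S, V}, 5 items in all.
That gives (5)!/(2!) = 60 arrangements.

60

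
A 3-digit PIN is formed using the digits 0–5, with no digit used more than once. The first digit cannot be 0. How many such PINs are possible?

100

The first digit has 6−1 = 5 choices (anything except 0).
The remaining 2 digits are filled from the other 5 symbols without repetition: 5 × 4 = 20.
Total: 5 × 20 = 100.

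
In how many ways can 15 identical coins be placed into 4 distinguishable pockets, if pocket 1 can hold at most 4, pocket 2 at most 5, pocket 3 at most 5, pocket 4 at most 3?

Without the upper bounds there are C(18,3) = 816 ways to split 15 among 4 pockets.
Subtract solutions that violate a single cap (substitute x_i' = x_i − (cap_i+1)): x_1 ≥ 5 gives C(13,3) = 286; x_2 ≥ 6 gives C(12,3) = 220; x_3 ≥ 6 gives C(12,3) = 220; x_4 ≥ 4 gives C(14,3) = 364. Together 1090.
Add back pairs where two caps are both exceeded: 35 + 35 + 84 + 20 + 56 + 56 = 286.
Subtract triples: 0 + 1 + 1 + 0 = 2.
By inclusion–exclusion the count is 816 − 1090 + 286 − 2 = 10.

10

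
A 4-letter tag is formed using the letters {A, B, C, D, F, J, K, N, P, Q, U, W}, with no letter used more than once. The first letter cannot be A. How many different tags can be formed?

The first letter has 12−1 = 11 choices (anything except A).
The remaining 3 letters are filled from the other 11 symbols without repetition: 11 × 10 × 9 = 990.
Total: 11 × 990 = 10890.

10890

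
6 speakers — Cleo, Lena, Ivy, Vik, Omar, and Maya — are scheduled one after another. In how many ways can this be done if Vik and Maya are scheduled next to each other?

Treat {Vik, Maya} as a single unit. There are 5 units to order, and the pair itself can be ordered 2 ways.
So the count is 2·(5)! = 240.

240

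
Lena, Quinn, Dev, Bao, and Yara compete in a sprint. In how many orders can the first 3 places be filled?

This is an ordered selection of 3 from 5: P(5,3).
That gives 5 × 4 × 3 = 60.

60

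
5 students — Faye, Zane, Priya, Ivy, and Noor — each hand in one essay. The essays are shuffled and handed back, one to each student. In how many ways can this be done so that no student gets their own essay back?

44

This is the derangement count D_5: permutations of 5 items with no fixed point.
By inclusion–exclusion this is Σ_{j=0}^{5} (−1)^j C(5,j)·(5−j)!.
Computing: 120 − 120 + 60 − 20 + 5 − 1 = 44.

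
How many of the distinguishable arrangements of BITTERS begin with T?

Fix T in the first position and arrange the remaining 6 letters.
Those 6 letters are all distinct, giving (6)! = 720.

720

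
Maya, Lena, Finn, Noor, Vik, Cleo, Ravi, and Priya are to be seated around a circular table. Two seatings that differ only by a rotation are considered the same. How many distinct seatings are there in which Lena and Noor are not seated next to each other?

3600

Without the restriction there are (7)! = 5040 seatings.
Those with Lena next to Noor: fuse the pair into one unit and seat 7 units around a circle — 2·(6)! = 1440.
Subtracting, 5040 − 1440 = 3600.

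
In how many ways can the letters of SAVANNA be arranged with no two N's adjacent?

300

There are 7!/(3!·2!) = 420 arrangements of SAVANNA in total.
Arrangements with the N's together: treat NN as one letter, giving (6)!/(3!) = 120.
Hence 420 − 120 = 300.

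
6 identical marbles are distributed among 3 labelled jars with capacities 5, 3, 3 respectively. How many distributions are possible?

15

Ignoring the caps, the number of non-negative solutions to x_1+…+x_3 = 6 is C(8,2) = 28.
Subtract solutions that violate a single cap (substitute x_i' = x_i − (cap_i+1)): x_1 ≥ 6 gives C(2,2) = 1; x_2 ≥ 4 gives C(4,2) = 6; x_3 ≥ 4 gives C(4,2) = 6. Together 13.
No two caps can be exceeded simultaneously, so the pair terms are all 0.
By inclusion–exclusion the count is 28 − 13 + 0 = 15.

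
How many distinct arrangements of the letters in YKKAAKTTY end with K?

2520

With the last slot taken by K, it remains to arrange the other 8 letters (YKAAKTTY).
Those 8 letters have A appearing twice, K appearing twice, T appearing twice, and Y appearing twice, giving (8)!/(2!·2!·2!·2!) = 2520.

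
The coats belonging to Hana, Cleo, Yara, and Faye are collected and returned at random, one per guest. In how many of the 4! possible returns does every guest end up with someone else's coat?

Let Aᵢ be the assignments in which guest i gets their own coat. We want the size of the complement of A₁∪…∪A_4.
By inclusion–exclusion this is Σ_{j=0}^{4} (−1)^j C(4,j)·(4−j)!.
Computing: 24 − 24 + 12 − 4 + 1 = 9.

9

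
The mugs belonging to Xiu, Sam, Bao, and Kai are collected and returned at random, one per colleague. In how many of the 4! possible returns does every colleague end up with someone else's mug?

9

Let Aᵢ be the assignments in which colleague i gets their own mug. We want the size of the complement of A₁∪…∪A_4.
By inclusion–exclusion this is Σ_{j=0}^{4} (−1)^j C(4,j)·(4−j)!.
Computing: 24 − 24 + 12 − 4 + 1 = 9.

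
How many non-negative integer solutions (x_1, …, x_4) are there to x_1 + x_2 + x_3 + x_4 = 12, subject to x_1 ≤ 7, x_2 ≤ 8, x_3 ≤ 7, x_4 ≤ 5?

Without the upper bounds there are C(15,3) = 455 ways to split 12 among 4 variables.
Subtract solutions that violate a single cap (substitute x_i' = x_i − (cap_i+1)): x_1 ≥ 8 gives C(7,3) = 35; x_2 ≥ 9 gives C(6,3) = 20; x_3 ≥ 8 gives C(7,3) = 35; x_4 ≥ 6 gives C(9,3) = 84. Together 174.
No two caps can be exceeded simultaneously, so the pair terms are all 0.
By inclusion–exclusion the count is 455 − 174 + 0 = 281.

281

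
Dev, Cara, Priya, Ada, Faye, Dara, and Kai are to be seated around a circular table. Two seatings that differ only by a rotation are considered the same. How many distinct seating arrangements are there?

720

Around a circle, 7 distinct people have 7!/7 = (6)! = 720 rotationally distinct seatings.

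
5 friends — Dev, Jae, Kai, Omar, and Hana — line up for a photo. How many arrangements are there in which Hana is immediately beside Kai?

48

Glue Hana and Kai into one block (2 internal orders), leaving 4 units to arrange in a row.
That gives 2 × 4! = 2 × 24 = 48.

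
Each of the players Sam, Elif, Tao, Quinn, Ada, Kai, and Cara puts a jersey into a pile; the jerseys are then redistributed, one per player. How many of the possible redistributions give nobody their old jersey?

This is the derangement count D_7: permutations of 7 items with no fixed point.
By inclusion–exclusion this is Σ_{j=0}^{7} (−1)^j C(7,j)·(7−j)!.
Computing: 5040 − 5040 + 2520 − 840 + 210 − 42 + 7 − 1 = 1854.

1854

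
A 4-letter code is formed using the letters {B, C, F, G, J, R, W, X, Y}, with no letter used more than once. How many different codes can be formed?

3024

Choose and order 4 of the 9 symbols: the first letter has 9 options, the next 8, then 7, 6.
That product is 9 × 8 × 7 × 6 = 3024.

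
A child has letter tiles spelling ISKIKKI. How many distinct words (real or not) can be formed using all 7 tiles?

140

ISKIKKI has 7 letters with I appearing 3 times and K appearing 3 times.
The number of distinct arrangements is 7!/(3!·3!) = 5040/36 = 140.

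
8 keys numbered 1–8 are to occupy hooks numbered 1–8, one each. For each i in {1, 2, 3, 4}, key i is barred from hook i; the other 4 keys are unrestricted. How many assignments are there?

Let Aᵢ (for 1 ≤ i ≤ 4) be the placements that put key i in its forbidden hook. Any j of these fix j positions, leaving (8−j)! ways to fill the rest, and there are C(4,j) ways to pick which j.
By inclusion–exclusion, the number of valid placements is Σ_{j=0}^{4} (−1)^j C(4,j)·(8−j)!.
Computing: 40320 − 20160 + 4320 − 480 + 24 = 24024.

24024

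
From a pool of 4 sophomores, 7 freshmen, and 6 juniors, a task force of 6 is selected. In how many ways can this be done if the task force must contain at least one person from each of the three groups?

Unrestricted: C(17,6) = 12376 ways to pick any 6 of the 17.
Selections missing a whole group: no sophomores → C(13,6) = 1716; no freshmen → C(10,6) = 210; no juniors → C(11,6) = 462.
Add back selections omitting two groups (i.e. drawn from a single group): C(4,6) + C(7,6) + C(6,6) = 8.
By inclusion–exclusion: 12376 − 2388 + 8 = 9996.

9996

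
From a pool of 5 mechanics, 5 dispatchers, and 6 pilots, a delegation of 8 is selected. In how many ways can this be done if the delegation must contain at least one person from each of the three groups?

Total 8-person selections from all 16: C(16,8) = 12870.
Selections missing a whole group: no mechanics → C(11,8) = 165; no dispatchers → C(11,8) = 165; no pilots → C(10,8) = 45.
Add back selections omitting two groups (i.e. drawn from a single group): C(5,8) + C(5,8) + C(6,8) = 0.
By inclusion–exclusion: 12870 − 375 + 0 = 12495.

12495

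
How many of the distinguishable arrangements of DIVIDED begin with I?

With the first slot taken by I, it remains to arrange the other 6 letters (DVIDED).
Those 6 letters have D appearing 3 times, giving (6)!/(3!) = 120.

120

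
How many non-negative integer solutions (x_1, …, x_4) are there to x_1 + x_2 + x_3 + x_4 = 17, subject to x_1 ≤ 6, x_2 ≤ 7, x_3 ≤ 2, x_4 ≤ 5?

Ignoring the caps, the number of non-negative solutions to x_1+…+x_4 = 17 is C(20,3) = 1140.
Subtract solutions that violate a single cap (substitute x_i' = x_i − (cap_i+1)): x_1 ≥ 7 gives C(13,3) = 286; x_2 ≥ 8 gives C(12,3) = 220; x_3 ≥ 3 gives C(17,3) = 680; x_4 ≥ 6 gives C(14,3) = 364. Together 1550.
Add back pairs where two caps are both exceeded: 10 + 120 + 35 + 84 + 20 + 165 = 434.
Subtract triples: 0 + 0 + 4 + 1 = 5.
By inclusion–exclusion the count is 1140 − 1550 + 434 − 5 = 19.

19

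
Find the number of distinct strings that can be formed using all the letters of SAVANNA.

420

The 7 letters of SAVANNA have repeats: A appearing 3 times and N appearing twice.
The number of distinct arrangements is 7!/(3!·2!) = 5040/12 = 420.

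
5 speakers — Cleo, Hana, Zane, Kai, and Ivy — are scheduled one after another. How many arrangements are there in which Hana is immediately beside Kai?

Treat {Hana, Kai} as a single unit. There are 4 units to order, and the pair itself can be ordered 2 ways.
So the count is 2·(4)! = 48.

48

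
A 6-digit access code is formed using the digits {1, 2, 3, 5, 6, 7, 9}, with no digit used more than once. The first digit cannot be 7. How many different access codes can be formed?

4320

The first digit has 7−1 = 6 choices (anything except 7).
The remaining 5 digits are filled from the other 6 symbols without repetition: 6 × 5 × 4 × 3 × 2 = 720.
Total: 6 × 720 = 4320.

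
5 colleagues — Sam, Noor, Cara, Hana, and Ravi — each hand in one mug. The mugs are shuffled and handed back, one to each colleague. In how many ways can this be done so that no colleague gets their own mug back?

This is the derangement count D_5: permutations of 5 items with no fixed point.
By inclusion–exclusion this is Σ_{j=0}^{5} (−1)^j C(5,j)·(5−j)!.
Computing: 120 − 120 + 60 − 20 + 5 − 1 = 44.

44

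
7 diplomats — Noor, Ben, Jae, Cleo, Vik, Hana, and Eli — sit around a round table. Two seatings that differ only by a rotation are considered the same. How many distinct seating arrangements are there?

720

Seat Noor anywhere (absorbing the rotational symmetry), then permute the other 6: (6)! = 720.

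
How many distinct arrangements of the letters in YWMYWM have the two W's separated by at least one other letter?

60

There are 6!/(2!·2!·2!) = 90 arrangements of YWMYWM in total.
If the two W's are adjacent, glue them into one block, leaving 5 items to arrange: (5)!/(2!·2!) = 30 ways.
Subtracting, 90 − 30 = 60 arrangements keep the W's apart.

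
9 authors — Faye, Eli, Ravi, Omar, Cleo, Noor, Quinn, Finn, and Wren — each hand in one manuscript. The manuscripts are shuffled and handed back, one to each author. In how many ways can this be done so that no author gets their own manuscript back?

This is the derangement count D_9: permutations of 9 items with no fixed point.
By inclusion–exclusion this is Σ_{j=0}^{9} (−1)^j C(9,j)·(9−j)!.
Computing: 362880 − 362880 + 181440 − 60480 + 15120 − 3024 + 504 − 72 + 9 − 1 = 133496.

133496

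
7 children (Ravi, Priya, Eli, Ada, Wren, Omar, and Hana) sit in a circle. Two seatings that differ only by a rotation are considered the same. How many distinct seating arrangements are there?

720

Around a circle, 7 distinct people have 7!/7 = (6)! = 720 rotationally distinct seatings.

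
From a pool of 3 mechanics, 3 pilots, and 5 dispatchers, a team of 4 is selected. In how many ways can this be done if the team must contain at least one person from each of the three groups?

With no constraint there are C(11,4) = 330 possible selections.
Subtract selections that omit an entire group: no mechanics → C(8,4) = 70; no pilots → C(8,4) = 70; no dispatchers → C(6,4) = 15.
Add back selections omitting two groups (i.e. drawn from a single group): C(3,4) + C(3,4) + C(5,4) = 5.
By inclusion–exclusion: 330 − 155 + 5 = 180.

180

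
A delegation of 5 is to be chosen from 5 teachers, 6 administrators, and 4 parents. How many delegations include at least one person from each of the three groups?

Total 5-person selections from all 15: C(15,5) = 3003.
Selections missing a whole group: no teachers → C(10,5) = 252; no administrators → C(9,5) = 126; no parents → C(11,5) = 462.
Add back selections omitting two groups (i.e. drawn from a single group): C(5,5) + C(6,5) + C(4,5) = 7.
By inclusion–exclusion: 3003 − 840 + 7 = 2170.

2170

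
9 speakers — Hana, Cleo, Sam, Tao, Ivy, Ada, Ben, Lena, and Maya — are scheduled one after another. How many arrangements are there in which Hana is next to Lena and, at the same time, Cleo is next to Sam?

20160

Treat {Hana,Lena} as one block (2 orders) and {Cleo,Sam} as another (2 orders).
That leaves 7 units to arrange: 2 × 2 × 7! = 4 × 5040 = 20160.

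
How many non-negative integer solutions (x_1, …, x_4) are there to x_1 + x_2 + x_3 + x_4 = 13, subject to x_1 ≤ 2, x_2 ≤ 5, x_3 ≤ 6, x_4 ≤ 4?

Ignoring the caps, the number of non-negative solutions to x_1+…+x_4 = 13 is C(16,3) = 560.
Subtract solutions that violate a single cap (substitute x_i' = x_i − (cap_i+1)): x_1 ≥ 3 gives C(13,3) = 286; x_2 ≥ 6 gives C(10,3) = 120; x_3 ≥ 7 gives C(9,3) = 84; x_4 ≥ 5 gives C(11,3) = 165. Together 655.
Add back pairs where two caps are both exceeded: 35 + 20 + 56 + 1 + 10 + 4 = 126.
By inclusion–exclusion the count is 560 − 655 + 126 = 31.

31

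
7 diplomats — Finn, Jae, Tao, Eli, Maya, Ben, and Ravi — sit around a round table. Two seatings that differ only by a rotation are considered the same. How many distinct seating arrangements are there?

Fix one person's seat to break rotational symmetry; the remaining 6 people can be arranged in (6)! = 720 ways.

720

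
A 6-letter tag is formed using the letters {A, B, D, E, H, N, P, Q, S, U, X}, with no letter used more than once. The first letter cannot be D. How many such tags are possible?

302400

The first letter has 11−1 = 10 choices (anything except D).
The remaining 5 letters are filled from the other 10 symbols without repetition: 10 × 9 × 8 × 7 × 6 = 30240.
Total: 10 × 30240 = 302400.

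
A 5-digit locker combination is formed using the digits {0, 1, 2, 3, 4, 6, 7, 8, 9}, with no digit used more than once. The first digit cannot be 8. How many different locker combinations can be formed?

The first digit has 9−1 = 8 choices (anything except 8).
The remaining 4 digits are filled from the other 8 symbols without repetition: 8 × 7 × 6 × 5 = 1680.
Total: 8 × 1680 = 13440.

13440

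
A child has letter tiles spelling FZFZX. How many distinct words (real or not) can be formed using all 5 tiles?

30

FZFZX has 5 letters with F appearing twice and Z appearing twice.
So there are 5! / (2!·2!) = 30 distinguishable arrangements.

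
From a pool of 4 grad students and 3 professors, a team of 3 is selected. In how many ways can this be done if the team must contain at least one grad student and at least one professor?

With no constraint there are C(7,3) = 35 possible selections.
Subtract selections that omit an entire group: no grad students → C(3,3) = 1; no professors → C(4,3) = 4.
Both groups omitted at once is impossible, so 35 − 5 = 30.

30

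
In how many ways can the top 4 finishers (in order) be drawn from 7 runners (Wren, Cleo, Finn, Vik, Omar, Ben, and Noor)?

There are 7 choices for 1st place, 6 for 2nd, and so on down to 4 for position 4.
That gives 7 × 6 × 5 × 4 = 840.

840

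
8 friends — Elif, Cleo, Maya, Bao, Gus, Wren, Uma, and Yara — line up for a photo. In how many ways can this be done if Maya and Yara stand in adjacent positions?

10080

Place the 6 others and the Maya-Yara pair as 7 objects in a line; the pair has 2 internal arrangements.
That gives 2 × 7! = 2 × 5040 = 10080.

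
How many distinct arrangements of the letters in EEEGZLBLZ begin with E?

5040

With the first slot taken by E, it remains to arrange the other 8 letters (EEGZLBLZ).
Those 8 letters have E appearing twice, L appearing twice, and Z appearing twice, giving (8)!/(2!·2!·2!) = 5040.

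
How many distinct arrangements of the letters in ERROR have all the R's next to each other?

Treat the 3 copies of R as a single block. The multiset to arrange is then {RRR, E, O}, 3 items in all.
All 3 items are distinct, so there are (3)! = 6 arrangements.

6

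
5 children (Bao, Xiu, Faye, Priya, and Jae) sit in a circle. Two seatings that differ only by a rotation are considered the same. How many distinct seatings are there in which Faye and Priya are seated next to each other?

Treat {Faye, Priya} as one unit (2 internal orders) and seat the resulting 4 units around the table: (3)! circular arrangements.
So 2 × (3)! = 2 × 6 = 12.

12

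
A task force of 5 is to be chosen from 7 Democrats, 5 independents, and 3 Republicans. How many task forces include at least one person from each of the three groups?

Total 5-person selections from all 15: C(15,5) = 3003.
Subtract selections that omit an entire group: no Democrats → C(8,5) = 56; no independents → C(10,5) = 252; no Republicans → C(12,5) = 792.
Add back selections omitting two groups (i.e. drawn from a single group): C(7,5) + C(5,5) + C(3,5) = 22.
By inclusion–exclusion: 3003 − 1100 + 22 = 1925.

1925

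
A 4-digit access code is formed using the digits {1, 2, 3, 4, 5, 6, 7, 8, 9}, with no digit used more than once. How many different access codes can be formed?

3024

Choose and order 4 of the 9 symbols: the first digit has 9 options, the next 8, then 7, 6.
That product is 9 × 8 × 7 × 6 = 3024.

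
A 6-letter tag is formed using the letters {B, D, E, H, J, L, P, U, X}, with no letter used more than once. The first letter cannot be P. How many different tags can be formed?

The first letter has 9−1 = 8 choices (anything except P).
The remaining 5 letters are filled from the other 8 symbols without repetition: 8 × 7 × 6 × 5 × 4 = 6720.
Total: 8 × 6720 = 53760.

53760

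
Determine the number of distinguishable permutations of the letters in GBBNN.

The 5 letters of GBBNN have repeats: B appearing twice and N appearing twice.
Dividing 5! = 120 by 2!·2! = 4 for the repeated letters gives 30.

30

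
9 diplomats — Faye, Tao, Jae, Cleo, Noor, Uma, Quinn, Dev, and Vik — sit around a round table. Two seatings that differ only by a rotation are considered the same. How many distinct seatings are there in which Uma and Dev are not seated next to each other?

30240

Without the restriction there are (8)! = 40320 seatings.
Those with Uma next to Dev: fuse the pair into one unit and seat 8 units around a circle — 2·(7)! = 10080.
Subtracting, 40320 − 10080 = 30240.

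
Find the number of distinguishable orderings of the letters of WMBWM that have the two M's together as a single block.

12

Treat the 2 copies of M as a single block. The multiset to arrange is then {MM, B, W, W}, 4 items in all.
That gives (4)!/(2!) = 12 arrangements.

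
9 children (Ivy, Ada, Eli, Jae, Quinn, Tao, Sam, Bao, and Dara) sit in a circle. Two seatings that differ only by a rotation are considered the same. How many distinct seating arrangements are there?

Fix one person's seat to break rotational symmetry; the remaining 8 people can be arranged in (8)! = 40320 ways.

40320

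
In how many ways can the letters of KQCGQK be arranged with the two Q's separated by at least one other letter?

There are 6!/(2!·2!) = 180 arrangements of KQCGQK in total.
If the two Q's are adjacent, glue them into one block, leaving 5 items to arrange: (5)!/(2!) = 60 ways.
Subtracting, 180 − 60 = 120 arrangements keep the Q's apart.

120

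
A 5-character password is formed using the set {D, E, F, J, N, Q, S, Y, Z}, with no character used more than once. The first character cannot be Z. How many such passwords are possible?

13440

The first character has 9−1 = 8 choices (anything except Z).
The remaining 4 characters are filled from the other 8 symbols without repetition: 8 × 7 × 6 × 5 = 1680.
Total: 8 × 1680 = 13440.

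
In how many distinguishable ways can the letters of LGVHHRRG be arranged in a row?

Letter multiplicities in LGVHHRRG: G×2, H×2, L×1, R×2, V×1.
The number of distinct arrangements is 8!/(2!·2!·2!) = 40320/8 = 5040.

5040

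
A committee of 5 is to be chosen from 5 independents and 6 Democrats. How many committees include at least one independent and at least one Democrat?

With no constraint there are C(11,5) = 462 possible selections.
Subtract selections that omit an entire group: no independents → C(6,5) = 6; no Democrats → C(5,5) = 1.
Both groups omitted at once is impossible, so 462 − 7 = 455.

455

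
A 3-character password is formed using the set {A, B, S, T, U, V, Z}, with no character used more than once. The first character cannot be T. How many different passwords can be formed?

The first character has 7−1 = 6 choices (anything except T).
The remaining 2 characters are filled from the other 6 symbols without repetition: 6 × 5 = 30.
Total: 6 × 30 = 180.

180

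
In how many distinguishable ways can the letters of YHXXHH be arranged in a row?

60

The 6 letters of YHXXHH have repeats: H appearing 3 times and X appearing twice.
Dividing 6! = 720 by 3!·2! = 12 for the repeated letters gives 60.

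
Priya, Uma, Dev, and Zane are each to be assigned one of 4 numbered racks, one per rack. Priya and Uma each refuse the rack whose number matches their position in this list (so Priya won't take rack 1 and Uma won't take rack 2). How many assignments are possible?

14

Let Aᵢ (for i ∈ {1, 2}) be the placements that put person i in their forbidden rack. Any j of these fix j positions, leaving (4−j)! ways to fill the rest, and there are C(2,j) ways to pick which j.
By inclusion–exclusion, the number of valid placements is Σ_{j=0}^{2} (−1)^j C(2,j)·(4−j)!.
Computing: 24 − 12 + 2 = 14.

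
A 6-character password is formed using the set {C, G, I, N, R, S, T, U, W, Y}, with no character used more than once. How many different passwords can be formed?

With no repetition, fill the 6 characters in order: 10 choices, then 9, down to 5.
That product is 10 × 9 × 8 × 7 × 6 × 5 = 151200.

151200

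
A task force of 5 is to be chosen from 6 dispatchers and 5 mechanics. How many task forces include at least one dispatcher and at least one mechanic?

Total 5-person selections from all 11: C(11,5) = 462.
Selections missing a whole group: no dispatchers → C(5,5) = 1; no mechanics → C(6,5) = 6.
Both groups omitted at once is impossible, so 462 − 7 = 455.

455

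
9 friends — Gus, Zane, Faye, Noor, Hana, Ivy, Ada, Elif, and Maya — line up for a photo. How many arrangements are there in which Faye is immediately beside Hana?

80640

Glue Faye and Hana into one block (2 internal orders), leaving 8 units to arrange in a row.
That gives 2 × 8! = 2 × 40320 = 80640.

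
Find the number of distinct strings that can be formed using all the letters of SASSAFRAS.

Letter multiplicities in SASSAFRAS: A×3, F×1, R×1, S×4.
The number of distinct arrangements is 9!/(4!·3!) = 362880/144 = 2520.

2520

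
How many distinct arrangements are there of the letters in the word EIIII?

Letter multiplicities in EIIII: E×1, I×4.
So there are 5! / (4!) = 5 distinguishable arrangements.

5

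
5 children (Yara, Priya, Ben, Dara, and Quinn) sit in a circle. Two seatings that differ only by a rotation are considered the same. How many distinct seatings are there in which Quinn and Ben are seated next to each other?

Treat {Quinn, Ben} as one unit (2 internal orders) and seat the resulting 4 units around the table: (3)! circular arrangements.
So 2 × (3)! = 2 × 6 = 12.

12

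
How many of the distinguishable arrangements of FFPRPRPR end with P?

210

Fix P in the last position and arrange the remaining 7 letters.
Those 7 letters have F appearing twice, P appearing twice, and R appearing 3 times, giving (7)!/(3!·2!·2!) = 210.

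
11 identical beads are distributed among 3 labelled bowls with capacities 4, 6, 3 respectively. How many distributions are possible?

By stars and bars, unrestricted non-negative solutions to x_1+…+x_3 = 11 number C(11+2,2) = 78.
Subtract solutions that violate a single cap (substitute x_i' = x_i − (cap_i+1)): x_1 ≥ 5 gives C(8,2) = 28; x_2 ≥ 7 gives C(6,2) = 15; x_3 ≥ 4 gives C(9,2) = 36. Together 79.
Add back pairs where two caps are both exceeded: 0 + 6 + 1 = 7.
By inclusion–exclusion the count is 78 − 79 + 7 = 6.

6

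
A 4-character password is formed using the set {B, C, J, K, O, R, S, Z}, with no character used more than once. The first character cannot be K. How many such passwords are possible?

1470

The first character has 8−1 = 7 choices (anything except K).
The remaining 3 characters are filled from the other 7 symbols without repetition: 7 × 6 × 5 = 210.
Total: 7 × 210 = 1470.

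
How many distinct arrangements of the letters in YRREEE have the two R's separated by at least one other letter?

There are 6!/(3!·2!) = 60 arrangements of YRREEE in total.
If the two R's are adjacent, glue them into one block, leaving 5 items to arrange: (5)!/(3!) = 20 ways.
Hence 60 − 20 = 40.

40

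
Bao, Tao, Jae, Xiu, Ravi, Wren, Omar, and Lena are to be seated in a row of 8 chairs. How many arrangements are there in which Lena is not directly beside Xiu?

30240

There are 8! = 40320 arrangements in all. If Lena and Xiu are adjacent, merging them into one block gives 2·(7)! = 10080 arrangements.
So 40320 − 10080 = 30240 arrangements keep them apart.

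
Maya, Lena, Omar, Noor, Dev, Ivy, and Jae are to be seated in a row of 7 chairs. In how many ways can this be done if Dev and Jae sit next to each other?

1440

Glue Dev and Jae into one block (2 internal orders), leaving 6 units to arrange in a row.
That gives 2 × 6! = 2 × 720 = 1440.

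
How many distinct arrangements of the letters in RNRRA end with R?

Fix R in the last position and arrange the remaining 4 letters.
Those 4 letters have R appearing twice, giving (4)!/(2!) = 12.

12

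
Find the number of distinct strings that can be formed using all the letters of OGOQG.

The 5 letters of OGOQG have repeats: G appearing twice and O appearing twice.
Dividing 5! = 120 by 2!·2! = 4 for the repeated letters gives 30.

30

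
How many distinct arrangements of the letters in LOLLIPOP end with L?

Fix L in the last position and arrange the remaining 7 letters.
Those 7 letters have L appearing twice, O appearing twice, and P appearing twice, giving (7)!/(2!·2!·2!) = 630.

630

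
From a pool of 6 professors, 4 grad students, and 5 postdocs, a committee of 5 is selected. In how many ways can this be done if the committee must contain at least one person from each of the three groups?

2170

Total 5-person selections from all 15: C(15,5) = 3003.
Selections missing a whole group: no professors → C(9,5) = 126; no grad students → C(11,5) = 462; no postdocs → C(10,5) = 252.
Add back selections omitting two groups (i.e. drawn from a single group): C(6,5) + C(4,5) + C(5,5) = 7.
By inclusion–exclusion: 3003 − 840 + 7 = 2170.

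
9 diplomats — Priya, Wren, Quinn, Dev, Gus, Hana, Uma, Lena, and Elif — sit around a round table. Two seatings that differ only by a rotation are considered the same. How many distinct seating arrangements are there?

40320

Fix one person's seat to break rotational symmetry; the remaining 8 people can be arranged in (8)! = 40320 ways.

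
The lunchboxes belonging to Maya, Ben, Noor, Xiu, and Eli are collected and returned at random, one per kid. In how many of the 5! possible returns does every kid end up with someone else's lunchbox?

Let Aᵢ be the assignments in which kid i gets their own lunchbox. We want the size of the complement of A₁∪…∪A_5.
By inclusion–exclusion this is Σ_{j=0}^{5} (−1)^j C(5,j)·(5−j)!.
Computing: 120 − 120 + 60 − 20 + 5 − 1 = 44.

44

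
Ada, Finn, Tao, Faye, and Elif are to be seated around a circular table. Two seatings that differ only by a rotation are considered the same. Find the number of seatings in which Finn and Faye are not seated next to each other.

Without the restriction there are (4)! = 24 seatings.
Seatings with Finn beside Faye: treat them as a block with 2 internal orders, giving 2 × (3)! = 12.
Subtracting, 24 − 12 = 12.

12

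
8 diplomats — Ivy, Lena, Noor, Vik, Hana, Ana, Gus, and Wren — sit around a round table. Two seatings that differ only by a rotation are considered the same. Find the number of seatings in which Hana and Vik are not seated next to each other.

All circular seatings of 8 people number (7)! = 5040.
Seatings with Hana beside Vik: treat them as a block with 2 internal orders, giving 2 × (6)! = 1440.
Subtracting, 5040 − 1440 = 3600.

3600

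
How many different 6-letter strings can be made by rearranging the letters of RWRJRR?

30

RWRJRR has 6 letters with R appearing 4 times.
Dividing 6! = 720 by 4! = 24 for the repeated letters gives 30.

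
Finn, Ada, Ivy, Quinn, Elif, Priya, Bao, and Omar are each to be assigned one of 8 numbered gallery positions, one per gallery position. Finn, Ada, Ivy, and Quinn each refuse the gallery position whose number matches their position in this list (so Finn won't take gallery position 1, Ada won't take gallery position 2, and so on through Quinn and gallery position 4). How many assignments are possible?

Let Aᵢ (for 1 ≤ i ≤ 4) be the placements that put person i in their forbidden gallery position. Any j of these fix j positions, leaving (8−j)! ways to fill the rest, and there are C(4,j) ways to pick which j.
By inclusion–exclusion, the number of valid placements is Σ_{j=0}^{4} (−1)^j C(4,j)·(8−j)!.
Computing: 40320 − 20160 + 4320 − 480 + 24 = 24024.

24024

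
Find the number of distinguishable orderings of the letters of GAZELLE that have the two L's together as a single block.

Treat the 2 copies of L as a single block. The multiset to arrange is then {LL, A, E, E, G, Z}, 6 items in all.
That gives (6)!/(2!) = 360 arrangements.

360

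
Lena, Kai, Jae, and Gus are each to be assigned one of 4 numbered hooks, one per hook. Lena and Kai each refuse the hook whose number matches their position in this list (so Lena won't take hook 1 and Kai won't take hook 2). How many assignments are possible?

Let Aᵢ (for i ∈ {1, 2}) be the placements that put person i in their forbidden hook. Any j of these fix j positions, leaving (4−j)! ways to fill the rest, and there are C(2,j) ways to pick which j.
By inclusion–exclusion, the number of valid placements is Σ_{j=0}^{2} (−1)^j C(2,j)·(4−j)!.
Computing: 24 − 12 + 2 = 14.

14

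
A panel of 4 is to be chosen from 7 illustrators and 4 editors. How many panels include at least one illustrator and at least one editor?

294

Unrestricted: C(11,4) = 330 ways to pick any 4 of the 11.
Subtract selections that omit an entire group: no illustrators → C(4,4) = 1; no editors → C(7,4) = 35.
Both groups omitted at once is impossible, so 330 − 36 = 294.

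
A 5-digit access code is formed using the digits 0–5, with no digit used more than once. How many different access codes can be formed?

With no repetition, fill the 5 digits in order: 6 choices, then 5, down to 2.
That product is 6 × 5 × 4 × 3 × 2 = 720.

720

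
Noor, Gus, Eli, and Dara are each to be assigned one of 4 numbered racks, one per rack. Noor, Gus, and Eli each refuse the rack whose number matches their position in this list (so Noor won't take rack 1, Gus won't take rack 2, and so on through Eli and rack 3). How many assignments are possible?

Let Aᵢ (for i ∈ {1, 2, 3}) be the placements that put person i in their forbidden rack. Any j of these fix j positions, leaving (4−j)! ways to fill the rest, and there are C(3,j) ways to pick which j.
By inclusion–exclusion, the number of valid placements is Σ_{j=0}^{3} (−1)^j C(3,j)·(4−j)!.
Computing: 24 − 18 + 6 − 1 = 11.

11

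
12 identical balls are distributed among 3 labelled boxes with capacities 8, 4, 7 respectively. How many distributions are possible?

Ignoring the caps, the number of non-negative solutions to x_1+…+x_3 = 12 is C(14,2) = 91.
Subtract solutions that violate a single cap (substitute x_i' = x_i − (cap_i+1)): x_1 ≥ 9 gives C(5,2) = 10; x_2 ≥ 5 gives C(9,2) = 36; x_3 ≥ 8 gives C(6,2) = 15. Together 61.
No two caps can be exceeded simultaneously, so the pair terms are all 0.
By inclusion–exclusion the count is 91 − 61 + 0 = 30.

30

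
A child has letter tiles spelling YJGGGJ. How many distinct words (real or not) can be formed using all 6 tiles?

YJGGGJ has 6 letters with G appearing 3 times and J appearing twice.
The number of distinct arrangements is 6!/(3!·2!) = 720/12 = 60.

60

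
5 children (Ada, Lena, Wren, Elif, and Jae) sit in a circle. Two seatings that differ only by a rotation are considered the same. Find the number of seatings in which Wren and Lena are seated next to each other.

Glue Wren and Lena into a block (2 internal orders). Seating 4 units around a circle gives (3)! arrangements.
So 2 × (3)! = 2 × 6 = 12.

12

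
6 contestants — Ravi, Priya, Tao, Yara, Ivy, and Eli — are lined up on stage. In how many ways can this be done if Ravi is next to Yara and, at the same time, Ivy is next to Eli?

Treat {Ravi,Yara} as one block (2 orders) and {Ivy,Eli} as another (2 orders).
That leaves 4 units to arrange: 2 × 2 × 4! = 4 × 24 = 96.

96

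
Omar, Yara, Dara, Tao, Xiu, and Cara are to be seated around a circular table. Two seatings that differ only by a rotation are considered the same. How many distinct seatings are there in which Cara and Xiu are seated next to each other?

Glue Cara and Xiu into a block (2 internal orders). Seating 5 units around a circle gives (4)! arrangements.
So 2 × (4)! = 2 × 24 = 48.

48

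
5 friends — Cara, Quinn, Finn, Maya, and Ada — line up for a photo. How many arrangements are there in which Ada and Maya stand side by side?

48

Place the 3 others and the Ada-Maya pair as 4 objects in a line; the pair has 2 internal arrangements.
That gives 2 × 4! = 2 × 24 = 48.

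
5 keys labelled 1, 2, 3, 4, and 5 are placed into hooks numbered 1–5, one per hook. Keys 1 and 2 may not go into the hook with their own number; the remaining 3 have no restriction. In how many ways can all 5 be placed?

78

Let Aᵢ (for i ∈ {1, 2}) be the placements that put key i in its forbidden hook. Any j of these fix j positions, leaving (5−j)! ways to fill the rest, and there are C(2,j) ways to pick which j.
By inclusion–exclusion, the number of valid placements is Σ_{j=0}^{2} (−1)^j C(2,j)·(5−j)!.
Computing: 120 − 48 + 6 = 78.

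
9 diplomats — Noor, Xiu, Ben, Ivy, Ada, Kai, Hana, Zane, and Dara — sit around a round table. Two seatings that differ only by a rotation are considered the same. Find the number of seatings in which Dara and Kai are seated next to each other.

Glue Dara and Kai into a block (2 internal orders). Seating 8 units around a circle gives (7)! arrangements.
So 2 × (7)! = 2 × 5040 = 10080.

10080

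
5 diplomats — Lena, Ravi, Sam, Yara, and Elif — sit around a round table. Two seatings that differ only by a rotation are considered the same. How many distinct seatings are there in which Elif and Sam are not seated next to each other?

12

All circular seatings of 5 people number (4)! = 24.
Seatings with Elif beside Sam: treat them as a block with 2 internal orders, giving 2 × (3)! = 12.
Subtracting, 24 − 12 = 12.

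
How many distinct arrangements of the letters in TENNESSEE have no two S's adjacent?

Total arrangements of TENNESSEE: 9!/(4!·2!·2!) = 3780.
Arrangements with the S's together: treat SS as one letter, giving (8)!/(4!·2!) = 840.
Hence 3780 − 840 = 2940.

2940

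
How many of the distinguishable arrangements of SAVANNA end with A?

180

Fix A in the last position and arrange the remaining 6 letters.
Those 6 letters have A appearing twice and N appearing twice, giving (6)!/(2!·2!) = 180.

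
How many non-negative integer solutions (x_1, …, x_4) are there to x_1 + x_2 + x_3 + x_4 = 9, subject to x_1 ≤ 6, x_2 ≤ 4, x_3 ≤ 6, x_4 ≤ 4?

130

Ignoring the caps, the number of non-negative solutions to x_1+…+x_4 = 9 is C(12,3) = 220.
Subtract solutions that violate a single cap (substitute x_i' = x_i − (cap_i+1)): x_1 ≥ 7 gives C(5,3) = 10; x_2 ≥ 5 gives C(7,3) = 35; x_3 ≥ 7 gives C(5,3) = 10; x_4 ≥ 5 gives C(7,3) = 35. Together 90.
No two caps can be exceeded simultaneously, so the pair terms are all 0.
By inclusion–exclusion the count is 220 − 90 + 0 = 130.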